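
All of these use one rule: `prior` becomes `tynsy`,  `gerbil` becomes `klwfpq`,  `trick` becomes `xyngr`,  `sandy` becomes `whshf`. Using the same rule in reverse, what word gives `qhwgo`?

Shifts by position in prior: pos 0: p→t (+4), pos 1: r→y (+7), pos 2: i→n (+5), pos 3: o→s (+4), pos 4: r→y (+7) — repeating every 3. It's a Vigenère-style cipher with numeric key [4,7,5]: position i shifts by key[i mod 3].
Decoding qhwgo: q−4=m, h−7=a, w−5=r, g−4=c, o−7=h.

march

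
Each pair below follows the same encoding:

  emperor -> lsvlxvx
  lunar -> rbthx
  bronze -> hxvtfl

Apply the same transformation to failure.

lhprbxl

The shift depends on letter class: consonant m→s is +6, but vowel e→l is +7. Vowels shift forward by 7 and consonants shift forward by 6.
On failure: f(cons)+6=l, a(vowel)+7=h, i(vowel)+7=p, l(cons)+6=r, u(vowel)+7=b, r(cons)+6=x, e(vowel)+7=l.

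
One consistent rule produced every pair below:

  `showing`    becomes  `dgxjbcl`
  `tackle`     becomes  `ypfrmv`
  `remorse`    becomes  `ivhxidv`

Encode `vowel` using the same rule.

s(18)→d(3) and h(7)→g(6) fit y≡21x+15 (mod 26); the inverse of 21 mod 26 is 5. Each letter's alphabet position (a=0..z=25) is mapped through 21·x+15 mod 26 — an affine cipher.
Applying it to vowel: v(21)→21·21+15≡14=o; o(14)→21·14+15≡23=x; w(22)→21·22+15≡9=j; e(4)→21·4+15≡21=v; l(11)→21·11+15≡12=m (all mod 26).

oxjvm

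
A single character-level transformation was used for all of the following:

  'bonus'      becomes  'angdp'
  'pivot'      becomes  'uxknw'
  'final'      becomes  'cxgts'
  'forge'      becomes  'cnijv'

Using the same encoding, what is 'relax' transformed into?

ivsty

b(1)→a(0) and o(14)→n(13) fit y≡7x+19 (mod 26); the inverse of 7 mod 26 is 15. This is an affine cipher: with a=0,…,z=25, each position x becomes (7x+19) mod 26.
On relax: r(17)→7·17+19≡8=i; e(4)→7·4+19≡21=v; l(11)→7·11+19≡18=s; a(0)→7·0+19≡19=t; x(23)→7·23+19≡24=y (all mod 26).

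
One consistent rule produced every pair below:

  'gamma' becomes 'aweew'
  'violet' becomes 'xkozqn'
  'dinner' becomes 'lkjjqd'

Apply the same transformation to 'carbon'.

gwdboj

g(6)→a(0) and a(0)→w(22) fit y≡5x+22 (mod 26); the inverse of 5 mod 26 is 21. This is an affine cipher: with a=0,…,z=25, each position x becomes (5x+22) mod 26.
On carbon: c(2)→5·2+22≡6=g; a(0)→5·0+22≡22=w; r(17)→5·17+22≡3=d; b(1)→5·1+22≡1=b; o(14)→5·14+22≡14=o; n(13)→5·13+22≡9=j (all mod 26).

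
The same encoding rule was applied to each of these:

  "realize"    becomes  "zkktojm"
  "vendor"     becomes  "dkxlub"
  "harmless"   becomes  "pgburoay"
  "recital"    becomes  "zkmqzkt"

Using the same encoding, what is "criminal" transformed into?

kxsuoxir

The shifts repeat in a cycle of length 3: positions 0,1,… shift by +8, +6, +10, then the pattern repeats.
Applying it to criminal: c+8=k, r+6=x, i+10=s, m+8=u, i+6=o, n+10=x, a+8=i, l+6=r.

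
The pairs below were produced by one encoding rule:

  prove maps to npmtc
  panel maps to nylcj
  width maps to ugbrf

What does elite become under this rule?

Compare letters: p→n is +24, r→p is +24, o→m is +24 — a constant shift. It's a constant shift of +24 (ROT24).
Applying it to elite: e+24=c, l+24=j, i+24=g, t+24=r, e+24=c.

cjgrc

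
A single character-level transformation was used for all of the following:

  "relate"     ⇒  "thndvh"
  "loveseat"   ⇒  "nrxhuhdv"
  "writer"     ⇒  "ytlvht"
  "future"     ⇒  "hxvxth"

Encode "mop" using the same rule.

Vowels shift forward by 3 and consonants shift forward by 2.
On mop: m(cons)+2=o, o(vowel)+3=r, p(cons)+2=r.

orr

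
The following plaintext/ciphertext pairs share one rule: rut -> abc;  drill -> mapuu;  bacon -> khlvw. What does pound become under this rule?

yvbwm

The shift depends on letter class: consonant r→a is +9, but vowel u→b is +7. Two shifts are in play — +7 for a/e/i/o/u, +9 for every other letter.
On pound: p(cons)+9=y, o(vowel)+7=v, u(vowel)+7=b, n(cons)+9=w, d(cons)+9=m.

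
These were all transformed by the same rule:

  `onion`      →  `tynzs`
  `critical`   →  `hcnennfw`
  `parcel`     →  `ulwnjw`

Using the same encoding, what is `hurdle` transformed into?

mfwoqp

It's a Vigenère-style cipher with numeric key [5,11]: position i shifts by key[i mod 2].
For hurdle: h+5=m, u+11=f, r+5=w, d+11=o, l+5=q, e+11=p.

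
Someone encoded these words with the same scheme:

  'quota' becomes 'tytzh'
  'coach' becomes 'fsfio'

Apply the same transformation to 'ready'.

The shift increases by 1 at each position, starting from +3: 3, 4, 5, ….
For ready: r+3=u, e+4=i, a+5=f, d+6=j, y+7=f.

uifjf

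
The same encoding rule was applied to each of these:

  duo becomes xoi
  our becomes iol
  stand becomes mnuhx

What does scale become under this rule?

Compare letters: d→x is +20, u→o is +20, o→i is +20 — a constant shift. This is a Caesar cipher with shift 20.
On scale: s+20=m, c+20=w, a+20=u, l+20=f, e+20=y.

mwufy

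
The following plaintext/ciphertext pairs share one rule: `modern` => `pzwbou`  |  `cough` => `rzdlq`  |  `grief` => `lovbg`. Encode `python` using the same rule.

Each letter's alphabet position (a=0..z=25) is mapped through 5·x+7 mod 26 — an affine cipher.
On python: p(15)→5·15+7≡4=e; y(24)→5·24+7≡23=x; t(19)→5·19+7≡24=y; h(7)→5·7+7≡16=q; o(14)→5·14+7≡25=z; n(13)→5·13+7≡20=u (all mod 26).

exyqzu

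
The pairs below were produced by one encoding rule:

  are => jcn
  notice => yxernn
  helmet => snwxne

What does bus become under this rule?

mdd

The shift depends on letter class: consonant r→c is +11, but vowel a→j is +9. The rule splits by letter class: vowels +9, consonants +11.
On bus: b(cons)+11=m, u(vowel)+9=d, s(cons)+11=d.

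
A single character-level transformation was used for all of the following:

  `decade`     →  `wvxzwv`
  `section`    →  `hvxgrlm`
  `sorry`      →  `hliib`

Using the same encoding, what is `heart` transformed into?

svzig

Each pair mirrors across the alphabet (d↔w, e↔v, c↔x): positions sum to 25. Each letter is replaced by its mirror in the alphabet: a↔z, b↔y, c↔x, and so on (the Atbash cipher).
For heart: h↔s, e↔v, a↔z, r↔i, t↔g.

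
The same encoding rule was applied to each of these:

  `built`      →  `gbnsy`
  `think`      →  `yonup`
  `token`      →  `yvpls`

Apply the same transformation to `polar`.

uvqhw

Shifts by position in built: pos 0: b→g (+5), pos 1: u→b (+7), pos 2: i→n (+5), pos 3: l→s (+7) — repeating every 2. The shifts repeat in a cycle of length 2: positions 0,1,… shift by +5, +7, then the pattern repeats.
For polar: p+5=u, o+7=v, l+5=q, a+7=h, r+5=w.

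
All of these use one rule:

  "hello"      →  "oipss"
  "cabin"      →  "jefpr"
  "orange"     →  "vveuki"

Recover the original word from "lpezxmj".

Shifts by position in hello: pos 0: h→o (+7), pos 1: e→i (+4), pos 2: l→p (+4), pos 3: l→s (+7), pos 4: o→s (+4) — repeating every 3. The shifts repeat in a cycle of length 3: positions 0,1,… shift by +7, +4, +4, then the pattern repeats.
Reversing it on lpezxmj: l−7=e, p−4=l, e−4=a, z−7=s, x−4=t, m−4=i, j−7=c.

elastic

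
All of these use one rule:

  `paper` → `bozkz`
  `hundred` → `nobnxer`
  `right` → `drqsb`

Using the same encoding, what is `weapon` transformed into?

xyzkog

The output letters match the input read backwards, each shifted +10: paper reversed is repap. Read the word backwards and shift each letter +10.
For weapon: reverse → nopaew; then shift: n+10=x, o+10=y, p+10=z, a+10=k, e+10=o, w+10=g.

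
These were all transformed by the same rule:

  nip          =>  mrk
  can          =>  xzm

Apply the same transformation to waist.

Each pair mirrors across the alphabet (n↔m, i↔r, p↔k): positions sum to 25. Each letter is replaced by its mirror in the alphabet: a↔z, b↔y, c↔x, and so on (the Atbash cipher).
On waist: w↔d, a↔z, i↔r, s↔h, t↔g.

dzrhg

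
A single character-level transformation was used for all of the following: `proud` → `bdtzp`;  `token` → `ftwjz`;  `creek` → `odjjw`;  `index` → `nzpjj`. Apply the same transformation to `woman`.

ityfz

The shift depends on letter class: consonant p→b is +12, but vowel o→t is +5. The rule splits by letter class: vowels +5, consonants +12.
On woman: w(cons)+12=i, o(vowel)+5=t, m(cons)+12=y, a(vowel)+5=f, n(cons)+12=z.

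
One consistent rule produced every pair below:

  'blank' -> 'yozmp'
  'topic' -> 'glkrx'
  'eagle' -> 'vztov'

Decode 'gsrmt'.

This is the alphabet-reversal cipher (Atbash): a becomes z, b becomes y, etc.
Decoding gsrmt: g↔t, s↔h, r↔i, m↔n, t↔g.

thing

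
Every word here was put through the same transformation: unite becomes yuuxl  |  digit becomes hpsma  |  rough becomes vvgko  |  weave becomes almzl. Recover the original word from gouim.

chief

Shifts by position in unite: pos 0: u→y (+4), pos 1: n→u (+7), pos 2: i→u (+12), pos 3: t→x (+4), pos 4: e→l (+7) — repeating every 3. It's a Vigenère-style cipher with numeric key [4,7,12]: position i shifts by key[i mod 3].
Undoing it on gouim: g−4=c, o−7=h, u−12=i, i−4=e, m−7=f.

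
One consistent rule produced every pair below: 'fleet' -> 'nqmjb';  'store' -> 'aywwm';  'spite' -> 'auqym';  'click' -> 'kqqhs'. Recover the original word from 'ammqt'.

Shifts by position in fleet: pos 0: f→n (+8), pos 1: l→q (+5), pos 2: e→m (+8), pos 3: e→j (+5) — repeating every 2. The shifts repeat in a cycle of length 2: positions 0,1,… shift by +8, +5, then the pattern repeats.
Reversing it on ammqt: a−8=s, m−5=h, m−8=e, q−5=l, t−8=l.

shell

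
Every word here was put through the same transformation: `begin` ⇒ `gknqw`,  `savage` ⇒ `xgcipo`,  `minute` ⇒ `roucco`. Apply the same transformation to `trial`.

Each letter shifts forward by (position + 5), i.e. 5, 6, 7, … — the shift grows by one for each successive letter.
On trial: t+5=y, r+6=x, i+7=p, a+8=i, l+9=u.

yxpiu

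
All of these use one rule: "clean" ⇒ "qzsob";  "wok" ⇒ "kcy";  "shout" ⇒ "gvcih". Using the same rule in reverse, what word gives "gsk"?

Compare letters: c→q is +14, l→z is +14, e→s is +14 — a constant shift. This is a Caesar cipher with shift 14.
Decoding gsk: g−14=s, s−14=e, k−14=w.

sew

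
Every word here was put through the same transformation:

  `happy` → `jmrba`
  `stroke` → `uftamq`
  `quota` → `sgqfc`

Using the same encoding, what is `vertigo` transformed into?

xqtfksq

Shifts by position in happy: pos 0: h→j (+2), pos 1: a→m (+12), pos 2: p→r (+2), pos 3: p→b (+12) — repeating every 2. It's a Vigenère-style cipher with numeric key [2,12]: position i shifts by key[i mod 2].
Applying it to vertigo: v+2=x, e+12=q, r+2=t, t+12=f, i+2=k, g+12=s, o+2=q.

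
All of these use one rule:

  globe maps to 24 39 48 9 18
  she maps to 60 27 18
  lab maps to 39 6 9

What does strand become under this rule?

g(#7)→24 and l(#12)→39: differences scale by 3, so n = 3·pos + 3. The formula is n = 3×(alphabet index, a=1) + 3.
For strand: s=19→60, t=20→63, r=18→57, a=1→6, n=14→45, d=4→15.

60 63 57 6 45 15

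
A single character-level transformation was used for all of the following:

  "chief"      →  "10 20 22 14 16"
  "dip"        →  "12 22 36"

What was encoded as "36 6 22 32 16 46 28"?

painful

c(#3)→10 and h(#8)→20: differences scale by 2, so n = 2·pos + 4. With a=1..z=26, the number is 2·pos + 4.
Undoing it on 36 6 22 32 16 46 28: 36→(36−4)÷2=16=p, 6→(6−4)÷2=1=a, 22→(22−4)÷2=9=i, 32→(32−4)÷2=14=n, 16→(16−4)÷2=6=f, 46→(46−4)÷2=21=u, 28→(28−4)÷2=12=l.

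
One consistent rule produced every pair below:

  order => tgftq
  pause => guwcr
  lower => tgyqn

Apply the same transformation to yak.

mca

The output letters match the input read backwards, each shifted +2: order reversed is redro. Two steps: reverse the string, then apply a Caesar shift of +2.
On yak: reverse → kay; then shift: k+2=m, a+2=c, y+2=a.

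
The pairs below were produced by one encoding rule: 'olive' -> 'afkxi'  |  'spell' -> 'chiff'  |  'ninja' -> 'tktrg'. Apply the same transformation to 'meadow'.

migbae

Treating letters as 0–25, the rule is x ↦ 7x + 6 (mod 26).
On meadow: m(12)→7·12+6≡12=m; e(4)→7·4+6≡8=i; a(0)→7·0+6≡6=g; d(3)→7·3+6≡1=b; o(14)→7·14+6≡0=a; w(22)→7·22+6≡4=e (all mod 26).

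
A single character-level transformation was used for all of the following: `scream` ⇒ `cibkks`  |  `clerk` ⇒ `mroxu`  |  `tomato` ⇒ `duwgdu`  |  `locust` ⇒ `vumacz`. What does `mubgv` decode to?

coral

Shifts by position in scream: pos 0: s→c (+10), pos 1: c→i (+6), pos 2: r→b (+10), pos 3: e→k (+6) — repeating every 2. It's a Vigenère-style cipher with numeric key [10,6]: position i shifts by key[i mod 2].
Undoing it on mubgv: m−10=c, u−6=o, b−10=r, g−6=a, v−10=l.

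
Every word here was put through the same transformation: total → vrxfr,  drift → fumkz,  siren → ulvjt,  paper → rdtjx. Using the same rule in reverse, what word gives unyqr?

In total: t→v is +2, o→r is +3, t→x is +4, a→f is +5 — the shift increases by 1 each position. The shift increases by 1 at each position, starting from +2: 2, 3, 4, ….
Decoding unyqr: u−2=s, n−3=k, y−4=u, q−5=l, r−6=l.

skull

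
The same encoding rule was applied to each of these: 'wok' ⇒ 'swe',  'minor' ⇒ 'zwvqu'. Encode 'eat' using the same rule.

bim

Read the word backwards and shift each letter +8.
For eat: reverse → tae; then shift: t+8=b, a+8=i, e+8=m.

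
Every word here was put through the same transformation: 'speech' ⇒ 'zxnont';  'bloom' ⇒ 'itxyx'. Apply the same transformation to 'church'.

In speech: s→z is +7, p→x is +8, e→n is +9, e→o is +10 — the shift increases by 1 each position. Letter i (0-indexed) is shifted by i+7, so successive shifts are 7, 8, 9, ….
For church: c+7=j, h+8=p, u+9=d, r+10=b, c+11=n, h+12=t.

jpdbnt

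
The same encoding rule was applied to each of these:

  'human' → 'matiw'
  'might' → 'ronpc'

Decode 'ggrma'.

In human: h→m is +5, u→a is +6, m→t is +7, a→i is +8 — the shift increases by 1 each position. The shift increases by 1 at each position, starting from +5: 5, 6, 7, ….
Undoing it on ggrma: g−5=b, g−6=a, r−7=k, m−8=e, a−9=r.

baker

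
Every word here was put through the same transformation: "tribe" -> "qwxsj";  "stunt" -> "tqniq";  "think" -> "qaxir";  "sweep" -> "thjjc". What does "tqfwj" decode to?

t(19)→q(16) and r(17)→w(22) fit y≡23x+21 (mod 26); the inverse of 23 mod 26 is 17. Each letter's alphabet position (a=0..z=25) is mapped through 23·x+21 mod 26 — an affine cipher.
Decoding tqfwj: t(19)→17·(19−21)≡18=s; q(16)→17·(16−21)≡19=t; f(5)→17·(5−21)≡14=o; w(22)→17·(22−21)≡17=r; j(9)→17·(9−21)≡4=e (all mod 26).

store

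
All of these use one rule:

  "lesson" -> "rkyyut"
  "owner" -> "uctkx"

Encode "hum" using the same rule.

Compare letters: l→r is +6, e→k is +6, s→y is +6 — a constant shift. This is a Caesar cipher with shift 6.
On hum: h+6=n, u+6=a, m+6=s.

nas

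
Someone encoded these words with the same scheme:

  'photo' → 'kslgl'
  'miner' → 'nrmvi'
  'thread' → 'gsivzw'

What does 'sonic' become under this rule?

hlmrx

Each pair mirrors across the alphabet (p↔k, h↔s, o↔l): positions sum to 25. Each letter is replaced by its mirror in the alphabet: a↔z, b↔y, c↔x, and so on (the Atbash cipher).
On sonic: s↔h, o↔l, n↔m, i↔r, c↔x.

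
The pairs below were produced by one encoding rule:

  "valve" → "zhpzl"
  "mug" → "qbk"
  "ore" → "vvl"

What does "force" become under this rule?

jvvgl

The shift depends on letter class: consonant v→z is +4, but vowel a→h is +7. The rule splits by letter class: vowels +7, consonants +4.
On force: f(cons)+4=j, o(vowel)+7=v, r(cons)+4=v, c(cons)+4=g, e(vowel)+7=l.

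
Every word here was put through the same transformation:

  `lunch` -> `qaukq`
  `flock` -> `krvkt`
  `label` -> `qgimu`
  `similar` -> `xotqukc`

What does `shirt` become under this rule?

xnpzc

Letter i (0-indexed) is shifted by i+5, so successive shifts are 5, 6, 7, ….
For shirt: s+5=x, h+6=n, i+7=p, r+8=z, t+9=c.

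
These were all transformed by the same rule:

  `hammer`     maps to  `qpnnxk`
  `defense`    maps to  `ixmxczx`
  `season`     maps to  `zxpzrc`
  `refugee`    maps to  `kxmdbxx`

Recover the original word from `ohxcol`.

h(7)→q(16) and a(0)→p(15) fit y≡15x+15 (mod 26); the inverse of 15 mod 26 is 7. Each letter's alphabet position (a=0..z=25) is mapped through 15·x+15 mod 26 — an affine cipher.
Decoding ohxcol: o(14)→7·(14−15)≡19=t; h(7)→7·(7−15)≡22=w; x(23)→7·(23−15)≡4=e; c(2)→7·(2−15)≡13=n; o(14)→7·(14−15)≡19=t; l(11)→7·(11−15)≡24=y (all mod 26).

twenty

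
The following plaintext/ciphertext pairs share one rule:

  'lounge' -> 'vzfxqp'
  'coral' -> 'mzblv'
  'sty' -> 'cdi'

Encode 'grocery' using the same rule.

qbzmpbi

Vowels shift forward by 11 and consonants shift forward by 10.
Applying it to grocery: g(cons)+10=q, r(cons)+10=b, o(vowel)+11=z, c(cons)+10=m, e(vowel)+11=p, r(cons)+10=b, y(cons)+10=i.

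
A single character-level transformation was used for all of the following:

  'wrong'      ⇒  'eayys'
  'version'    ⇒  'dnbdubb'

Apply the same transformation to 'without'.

erdsahh

In wrong: w→e is +8, r→a is +9, o→y is +10, n→y is +11 — the shift increases by 1 each position. Each letter shifts forward by (position + 8), i.e. 8, 9, 10, … — the shift grows by one for each successive letter.
For without: w+8=e, i+9=r, t+10=d, h+11=s, o+12=a, u+13=h, t+14=h.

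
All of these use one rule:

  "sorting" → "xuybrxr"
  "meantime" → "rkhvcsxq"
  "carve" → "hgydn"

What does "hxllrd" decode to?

In sorting: s→x is +5, o→u is +6, r→y is +7, t→b is +8 — the shift increases by 1 each position. Each letter shifts forward by (position + 5), i.e. 5, 6, 7, … — the shift grows by one for each successive letter.
Decoding hxllrd: h−5=c, x−6=r, l−7=e, l−8=d, r−9=i, d−10=t.

credit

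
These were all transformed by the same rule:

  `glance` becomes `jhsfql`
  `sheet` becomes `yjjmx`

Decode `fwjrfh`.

The output letters match the input read backwards, each shifted +5: glance reversed is ecnalg. Read the word backwards and shift each letter +5.
Decoding fwjrfh: shift back: f−5=a, w−5=r, j−5=e, r−5=m, f−5=a, h−5=c → aremac; then reverse → camera.

camera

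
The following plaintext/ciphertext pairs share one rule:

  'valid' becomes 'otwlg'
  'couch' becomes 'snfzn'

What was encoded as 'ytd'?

sin

The output letters match the input read backwards, each shifted +11: valid reversed is dilav. Read the word backwards and shift each letter +11.
Decoding ytd: shift back: y−11=n, t−11=i, d−11=s → nis; then reverse → sin.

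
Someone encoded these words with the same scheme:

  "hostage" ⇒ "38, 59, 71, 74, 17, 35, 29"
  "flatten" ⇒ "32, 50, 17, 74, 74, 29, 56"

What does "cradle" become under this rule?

Each letter becomes 3×(its alphabet position, a=1..z=26) + 14.
On cradle: c=3→23, r=18→68, a=1→17, d=4→26, l=12→50, e=5→29.

23, 68, 17, 26, 50, 29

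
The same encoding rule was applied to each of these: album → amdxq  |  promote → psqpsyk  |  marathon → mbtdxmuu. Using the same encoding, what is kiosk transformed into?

The shift increases by 1 at each position, starting from +0: 0, 1, 2, ….
For kiosk: k+0=k, i+1=j, o+2=q, s+3=v, k+4=o.

kjqvo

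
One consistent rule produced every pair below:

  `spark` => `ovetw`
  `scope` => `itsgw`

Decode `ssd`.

The word is reversed, then every letter is shifted forward by 4.
Reversing it on ssd: shift back: s−4=o, s−4=o, d−4=z → ooz; then reverse → zoo.

zoo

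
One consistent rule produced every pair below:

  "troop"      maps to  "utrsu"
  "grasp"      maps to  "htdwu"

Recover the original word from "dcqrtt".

In troop: t→u is +1, r→t is +2, o→r is +3, o→s is +4 — the shift increases by 1 each position. Letter i (0-indexed) is shifted by i+1, so successive shifts are 1, 2, 3, ….
Undoing it on dcqrtt: d−1=c, c−2=a, q−3=n, r−4=n, t−5=o, t−6=n.

cannon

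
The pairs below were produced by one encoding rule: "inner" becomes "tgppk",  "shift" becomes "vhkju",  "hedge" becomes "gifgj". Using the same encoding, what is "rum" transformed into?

The word is reversed, then every letter is shifted forward by 2.
Applying it to rum: reverse → mur; then shift: m+2=o, u+2=w, r+2=t.

owt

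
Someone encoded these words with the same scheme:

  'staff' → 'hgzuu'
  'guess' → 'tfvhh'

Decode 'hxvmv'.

This is the alphabet-reversal cipher (Atbash): a becomes z, b becomes y, etc.
Reversing it on hxvmv: h↔s, x↔c, v↔e, m↔n, v↔e.

scene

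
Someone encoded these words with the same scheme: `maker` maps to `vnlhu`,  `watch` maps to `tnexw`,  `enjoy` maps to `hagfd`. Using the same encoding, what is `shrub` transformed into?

m(12)→v(21) and a(0)→n(13) fit y≡5x+13 (mod 26); the inverse of 5 mod 26 is 21. Treating letters as 0–25, the rule is x ↦ 5x + 13 (mod 26).
For shrub: s(18)→5·18+13≡25=z; h(7)→5·7+13≡22=w; r(17)→5·17+13≡20=u; u(20)→5·20+13≡9=j; b(1)→5·1+13≡18=s (all mod 26).

zwujs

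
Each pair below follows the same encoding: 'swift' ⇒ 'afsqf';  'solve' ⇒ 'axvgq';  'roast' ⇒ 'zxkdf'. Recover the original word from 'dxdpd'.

voter

The shift increases by 1 at each position, starting from +8: 8, 9, 10, ….
Undoing it on dxdpd: d−8=v, x−9=o, d−10=t, p−11=e, d−12=r.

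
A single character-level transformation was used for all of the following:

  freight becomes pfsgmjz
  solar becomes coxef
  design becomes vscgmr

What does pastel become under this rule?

leczsx

This is an affine cipher: with a=0,…,z=25, each position x becomes (23x+4) mod 26.
Applying it to pastel: p(15)→23·15+4≡11=l; a(0)→23·0+4≡4=e; s(18)→23·18+4≡2=c; t(19)→23·19+4≡25=z; e(4)→23·4+4≡18=s; l(11)→23·11+4≡23=x (all mod 26).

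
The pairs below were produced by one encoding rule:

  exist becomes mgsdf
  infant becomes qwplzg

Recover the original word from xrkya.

piano

Letter i (0-indexed) is shifted by i+8, so successive shifts are 8, 9, 10, ….
Decoding xrkya: x−8=p, r−9=i, k−10=a, y−11=n, a−12=o.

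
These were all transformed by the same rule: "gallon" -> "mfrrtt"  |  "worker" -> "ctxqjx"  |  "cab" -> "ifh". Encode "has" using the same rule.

nfy

The shift depends on letter class: consonant g→m is +6, but vowel a→f is +5. The rule splits by letter class: vowels +5, consonants +6.
On has: h(cons)+6=n, a(vowel)+5=f, s(cons)+6=y.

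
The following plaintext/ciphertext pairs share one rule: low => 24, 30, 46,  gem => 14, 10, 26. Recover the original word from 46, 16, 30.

who

Each letter becomes 2×(its alphabet position, a=1..z=26).
Decoding 46, 16, 30: 46→(46−0)÷2=23=w, 16→(16−0)÷2=8=h, 30→(30−0)÷2=15=o.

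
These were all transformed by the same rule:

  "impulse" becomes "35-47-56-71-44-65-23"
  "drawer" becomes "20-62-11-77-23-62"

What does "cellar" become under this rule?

The formula is n = 3×(alphabet index, a=1) + 8.
On cellar: c=3→17, e=5→23, l=12→44, l=12→44, a=1→11, r=18→62.

17-23-44-44-11-62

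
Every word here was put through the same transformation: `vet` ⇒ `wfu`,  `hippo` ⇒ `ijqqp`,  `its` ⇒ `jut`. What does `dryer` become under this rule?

Compare letters: v→w is +1, e→f is +1, t→u is +1 — a constant shift. This is a Caesar cipher with shift 1.
On dryer: d+1=e, r+1=s, y+1=z, e+1=f, r+1=s.

eszfs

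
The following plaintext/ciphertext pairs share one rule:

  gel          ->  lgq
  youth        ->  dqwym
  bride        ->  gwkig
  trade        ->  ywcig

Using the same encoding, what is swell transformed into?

Two shifts are in play — +2 for a/e/i/o/u, +5 for every other letter.
On swell: s(cons)+5=x, w(cons)+5=b, e(vowel)+2=g, l(cons)+5=q, l(cons)+5=q.

xbgqq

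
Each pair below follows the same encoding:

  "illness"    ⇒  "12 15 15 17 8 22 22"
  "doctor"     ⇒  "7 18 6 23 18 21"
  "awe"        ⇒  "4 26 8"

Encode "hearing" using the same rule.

Each letter is replaced by its alphabet position (a=1..z=26) + 3.
On hearing: h=8→11, e=5→8, a=1→4, r=18→21, i=9→12, n=14→17, g=7→10.

11 8 4 21 12 17 10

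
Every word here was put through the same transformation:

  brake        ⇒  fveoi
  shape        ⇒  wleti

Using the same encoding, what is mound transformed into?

qsyrh

It's a constant shift of +4 (ROT4).
Applying it to mound: m+4=q, o+4=s, u+4=y, n+4=r, d+4=h.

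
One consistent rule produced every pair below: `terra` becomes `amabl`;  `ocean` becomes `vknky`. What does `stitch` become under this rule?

In terra: t→a is +7, e→m is +8, r→a is +9, r→b is +10 — the shift increases by 1 each position. Letter i (0-indexed) is shifted by i+7, so successive shifts are 7, 8, 9, ….
For stitch: s+7=z, t+8=b, i+9=r, t+10=d, c+11=n, h+12=t.

zbrdnt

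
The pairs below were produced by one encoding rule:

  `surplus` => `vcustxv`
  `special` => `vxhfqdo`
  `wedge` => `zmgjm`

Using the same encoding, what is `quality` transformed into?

Shifts by position in surplus: pos 0: s→v (+3), pos 1: u→c (+8), pos 2: r→u (+3), pos 3: p→s (+3), pos 4: l→t (+8), pos 5: u→x (+3) — repeating every 3. A repeating key of period 3 is used — shifts +3, +8, +3 over and over.
For quality: q+3=t, u+8=c, a+3=d, l+3=o, i+8=q, t+3=w, y+3=b.

tcdoqwb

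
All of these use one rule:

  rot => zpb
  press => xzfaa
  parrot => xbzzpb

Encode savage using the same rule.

abdbof

The shift depends on letter class: consonant r→z is +8, but vowel o→p is +1. The rule splits by letter class: vowels +1, consonants +8.
On savage: s(cons)+8=a, a(vowel)+1=b, v(cons)+8=d, a(vowel)+1=b, g(cons)+8=o, e(vowel)+1=f.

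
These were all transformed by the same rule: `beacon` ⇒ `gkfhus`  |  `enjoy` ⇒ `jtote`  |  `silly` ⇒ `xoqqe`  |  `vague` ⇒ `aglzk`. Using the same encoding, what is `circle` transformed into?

Shifts by position in beacon: pos 0: b→g (+5), pos 1: e→k (+6), pos 2: a→f (+5), pos 3: c→h (+5), pos 4: o→u (+6), pos 5: n→s (+5) — repeating every 3. It's a Vigenère-style cipher with numeric key [5,6,5]: position i shifts by key[i mod 3].
For circle: c+5=h, i+6=o, r+5=w, c+5=h, l+6=r, e+5=j.

howhrj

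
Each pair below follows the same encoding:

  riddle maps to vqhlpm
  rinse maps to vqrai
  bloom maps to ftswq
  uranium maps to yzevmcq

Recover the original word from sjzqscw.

obvious

Shifts by position in riddle: pos 0: r→v (+4), pos 1: i→q (+8), pos 2: d→h (+4), pos 3: d→l (+8) — repeating every 2. The shifts repeat in a cycle of length 2: positions 0,1,… shift by +4, +8, then the pattern repeats.
Reversing it on sjzqscw: s−4=o, j−8=b, z−4=v, q−8=i, s−4=o, c−8=u, w−4=s.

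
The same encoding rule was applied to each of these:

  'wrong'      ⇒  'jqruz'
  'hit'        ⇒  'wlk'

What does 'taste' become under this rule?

The word is reversed, then every letter is shifted forward by 3.
For taste: reverse → etsat; then shift: e+3=h, t+3=w, s+3=v, a+3=d, t+3=w.

hwvdw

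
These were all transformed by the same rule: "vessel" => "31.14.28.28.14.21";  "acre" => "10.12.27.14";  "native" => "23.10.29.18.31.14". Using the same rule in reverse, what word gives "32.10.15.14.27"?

v is letter #22 and maps to 31: an offset of 9. Each letter is replaced by its alphabet position (a=1..z=26) + 9.
Undoing it on 32.10.15.14.27: 32→(32−9)÷1=23=w, 10→(10−9)÷1=1=a, 15→(15−9)÷1=6=f, 14→(14−9)÷1=5=e, 27→(27−9)÷1=18=r.

wafer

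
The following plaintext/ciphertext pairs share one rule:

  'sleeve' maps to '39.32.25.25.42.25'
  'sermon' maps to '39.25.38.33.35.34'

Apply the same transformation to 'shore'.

39.28.35.38.25

The number is (letter's place in the alphabet, a=1) + 20.
For shore: s=19→39, h=8→28, o=15→35, r=18→38, e=5→25.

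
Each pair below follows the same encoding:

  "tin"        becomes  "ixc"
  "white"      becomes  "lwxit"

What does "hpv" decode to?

sag

It's a constant shift of +15 (ROT15).
Decoding hpv: h−15=s, p−15=a, v−15=g.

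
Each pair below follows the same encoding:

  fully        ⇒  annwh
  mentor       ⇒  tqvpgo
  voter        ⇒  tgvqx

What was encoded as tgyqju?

shower

The output letters match the input read backwards, each shifted +2: fully reversed is ylluf. The word is reversed, then every letter is shifted forward by 2.
Reversing it on tgyqju: shift back: t−2=r, g−2=e, y−2=w, q−2=o, j−2=h, u−2=s → rewohs; then reverse → shower.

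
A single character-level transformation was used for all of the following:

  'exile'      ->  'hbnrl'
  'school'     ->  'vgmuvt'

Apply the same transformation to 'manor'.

Letter i (0-indexed) is shifted by i+3, so successive shifts are 3, 4, 5, ….
Applying it to manor: m+3=p, a+4=e, n+5=s, o+6=u, r+7=y.

pesuy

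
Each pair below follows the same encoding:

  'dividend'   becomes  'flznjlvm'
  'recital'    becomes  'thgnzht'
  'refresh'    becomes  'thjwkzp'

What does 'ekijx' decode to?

cheer

The shift increases by 1 at each position, starting from +2: 2, 3, 4, ….
Undoing it on ekijx: e−2=c, k−3=h, i−4=e, j−5=e, x−6=r.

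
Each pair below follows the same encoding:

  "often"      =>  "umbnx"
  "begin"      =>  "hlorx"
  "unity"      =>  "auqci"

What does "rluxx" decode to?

The shift increases by 1 at each position, starting from +6: 6, 7, 8, ….
Undoing it on rluxx: r−6=l, l−7=e, u−8=m, x−9=o, x−10=n.

lemon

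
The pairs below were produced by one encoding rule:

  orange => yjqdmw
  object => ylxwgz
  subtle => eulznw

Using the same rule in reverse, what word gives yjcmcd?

origin

Each letter's alphabet position (a=0..z=25) is mapped through 21·x+16 mod 26 — an affine cipher.
Reversing it on yjcmcd: y(24)→5·(24−16)≡14=o; j(9)→5·(9−16)≡17=r; c(2)→5·(2−16)≡8=i; m(12)→5·(12−16)≡6=g; c(2)→5·(2−16)≡8=i; d(3)→5·(3−16)≡13=n (all mod 26).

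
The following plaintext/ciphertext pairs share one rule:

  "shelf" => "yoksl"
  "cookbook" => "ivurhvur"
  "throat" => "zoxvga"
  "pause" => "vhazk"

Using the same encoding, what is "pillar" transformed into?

vprsgy

Shifts by position in shelf: pos 0: s→y (+6), pos 1: h→o (+7), pos 2: e→k (+6), pos 3: l→s (+7) — repeating every 2. A repeating key of period 2 is used — shifts +6, +7 over and over.
On pillar: p+6=v, i+7=p, l+6=r, l+7=s, a+6=g, r+7=y.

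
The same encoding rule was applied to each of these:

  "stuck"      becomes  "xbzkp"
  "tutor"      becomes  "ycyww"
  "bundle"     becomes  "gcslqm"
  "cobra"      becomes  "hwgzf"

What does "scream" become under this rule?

xkwmfu

Shifts by position in stuck: pos 0: s→x (+5), pos 1: t→b (+8), pos 2: u→z (+5), pos 3: c→k (+8) — repeating every 2. It's a Vigenère-style cipher with numeric key [5,8]: position i shifts by key[i mod 2].
For scream: s+5=x, c+8=k, r+5=w, e+8=m, a+5=f, m+8=u.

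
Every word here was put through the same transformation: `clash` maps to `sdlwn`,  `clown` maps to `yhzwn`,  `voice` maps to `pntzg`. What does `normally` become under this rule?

jwwlxczy

The output letters match the input read backwards, each shifted +11: clash reversed is hsalc. Two steps: reverse the string, then apply a Caesar shift of +11.
On normally: reverse → yllamron; then shift: y+11=j, l+11=w, l+11=w, a+11=l, m+11=x, r+11=c, o+11=z, n+11=y.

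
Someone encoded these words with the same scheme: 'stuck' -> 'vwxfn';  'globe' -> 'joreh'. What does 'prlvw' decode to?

moist

It's a constant shift of +3 (ROT3).
Decoding prlvw: p−3=m, r−3=o, l−3=i, v−3=s, w−3=t.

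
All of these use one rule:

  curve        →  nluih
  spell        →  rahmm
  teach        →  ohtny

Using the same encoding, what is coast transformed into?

ndtro

c(2)→n(13) and u(20)→l(11) fit y≡23x+19 (mod 26); the inverse of 23 mod 26 is 17. Treating letters as 0–25, the rule is x ↦ 23x + 19 (mod 26).
Applying it to coast: c(2)→23·2+19≡13=n; o(14)→23·14+19≡3=d; a(0)→23·0+19≡19=t; s(18)→23·18+19≡17=r; t(19)→23·19+19≡14=o (all mod 26).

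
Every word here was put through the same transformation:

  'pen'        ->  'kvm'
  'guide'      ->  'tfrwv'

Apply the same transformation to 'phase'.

Each pair mirrors across the alphabet (p↔k, e↔v, n↔m): positions sum to 25. Each letter is replaced by its mirror in the alphabet: a↔z, b↔y, c↔x, and so on (the Atbash cipher).
Applying it to phase: p↔k, h↔s, a↔z, s↔h, e↔v.

kszhv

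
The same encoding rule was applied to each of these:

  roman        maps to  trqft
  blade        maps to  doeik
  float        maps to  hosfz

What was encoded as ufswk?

In roman: r→t is +2, o→r is +3, m→q is +4, a→f is +5 — the shift increases by 1 each position. Letter i (0-indexed) is shifted by i+2, so successive shifts are 2, 3, 4, ….
Reversing it on ufswk: u−2=s, f−3=c, s−4=o, w−5=r, k−6=e.

score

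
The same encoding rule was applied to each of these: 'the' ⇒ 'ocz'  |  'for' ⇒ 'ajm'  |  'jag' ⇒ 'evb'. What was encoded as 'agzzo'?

fleet

Compare letters: t→o is +21, h→c is +21, e→z is +21 — a constant shift. Every letter moves 21 places later in the alphabet, wrapping around z→a.
Reversing it on agzzo: a−21=f, g−21=l, z−21=e, z−21=e, o−21=t.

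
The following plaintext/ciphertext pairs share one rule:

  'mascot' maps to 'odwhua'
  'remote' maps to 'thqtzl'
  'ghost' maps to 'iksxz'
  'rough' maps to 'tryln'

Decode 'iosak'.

glove

Letter i (0-indexed) is shifted by i+2, so successive shifts are 2, 3, 4, ….
Decoding iosak: i−2=g, o−3=l, s−4=o, a−5=v, k−6=e.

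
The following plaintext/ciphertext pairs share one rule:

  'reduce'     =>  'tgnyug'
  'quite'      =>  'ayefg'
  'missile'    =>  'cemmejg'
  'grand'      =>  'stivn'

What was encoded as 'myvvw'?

sunny

r(17)→t(19) and e(4)→g(6) fit y≡19x+8 (mod 26); the inverse of 19 mod 26 is 11. This is an affine cipher: with a=0,…,z=25, each position x becomes (19x+8) mod 26.
Reversing it on myvvw: m(12)→11·(12−8)≡18=s; y(24)→11·(24−8)≡20=u; v(21)→11·(21−8)≡13=n; v(21)→11·(21−8)≡13=n; w(22)→11·(22−8)≡24=y (all mod 26).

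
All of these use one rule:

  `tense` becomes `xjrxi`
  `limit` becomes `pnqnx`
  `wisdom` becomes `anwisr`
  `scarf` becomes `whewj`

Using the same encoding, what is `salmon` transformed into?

Shifts by position in tense: pos 0: t→x (+4), pos 1: e→j (+5), pos 2: n→r (+4), pos 3: s→x (+5) — repeating every 2. It's a Vigenère-style cipher with numeric key [4,5]: position i shifts by key[i mod 2].
Applying it to salmon: s+4=w, a+5=f, l+4=p, m+5=r, o+4=s, n+5=s.

wfprss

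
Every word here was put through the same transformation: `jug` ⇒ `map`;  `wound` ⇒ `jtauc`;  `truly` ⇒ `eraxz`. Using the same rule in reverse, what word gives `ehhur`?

lobby

The output letters match the input read backwards, each shifted +6: jug reversed is guj. Two steps: reverse the string, then apply a Caesar shift of +6.
Reversing it on ehhur: shift back: e−6=y, h−6=b, h−6=b, u−6=o, r−6=l → ybbol; then reverse → lobby.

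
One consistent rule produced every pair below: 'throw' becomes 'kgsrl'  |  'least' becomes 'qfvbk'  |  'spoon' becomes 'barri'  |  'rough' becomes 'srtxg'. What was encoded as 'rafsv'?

opera

t(19)→k(10) and h(7)→g(6) fit y≡9x+21 (mod 26); the inverse of 9 mod 26 is 3. Treating letters as 0–25, the rule is x ↦ 9x + 21 (mod 26).
Reversing it on rafsv: r(17)→3·(17−21)≡14=o; a(0)→3·(0−21)≡15=p; f(5)→3·(5−21)≡4=e; s(18)→3·(18−21)≡17=r; v(21)→3·(21−21)≡0=a (all mod 26).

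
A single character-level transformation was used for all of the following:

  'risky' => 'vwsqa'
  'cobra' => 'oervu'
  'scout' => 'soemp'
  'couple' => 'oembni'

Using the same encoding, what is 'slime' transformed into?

r(17)→v(21) and i(8)→w(22) fit y≡23x+20 (mod 26); the inverse of 23 mod 26 is 17. This is an affine cipher: with a=0,…,z=25, each position x becomes (23x+20) mod 26.
For slime: s(18)→23·18+20≡18=s; l(11)→23·11+20≡13=n; i(8)→23·8+20≡22=w; m(12)→23·12+20≡10=k; e(4)→23·4+20≡8=i (all mod 26).

snwki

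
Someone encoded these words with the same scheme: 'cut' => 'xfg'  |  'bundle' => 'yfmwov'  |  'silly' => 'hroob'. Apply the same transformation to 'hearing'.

svzirmt

Each pair mirrors across the alphabet (c↔x, u↔f, t↔g): positions sum to 25. Each letter is replaced by its mirror in the alphabet: a↔z, b↔y, c↔x, and so on (the Atbash cipher).
For hearing: h↔s, e↔v, a↔z, r↔i, i↔r, n↔m, g↔t.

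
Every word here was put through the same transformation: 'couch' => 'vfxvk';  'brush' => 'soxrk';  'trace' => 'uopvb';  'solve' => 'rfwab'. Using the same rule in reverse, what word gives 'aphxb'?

This is an affine cipher: with a=0,…,z=25, each position x becomes (3x+15) mod 26.
Decoding aphxb: a(0)→9·(0−15)≡21=v; p(15)→9·(15−15)≡0=a; h(7)→9·(7−15)≡6=g; x(23)→9·(23−15)≡20=u; b(1)→9·(1−15)≡4=e (all mod 26).

vague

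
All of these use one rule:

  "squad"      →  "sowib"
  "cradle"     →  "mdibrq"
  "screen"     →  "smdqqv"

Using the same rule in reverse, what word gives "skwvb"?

s(18)→s(18) and q(16)→o(14) fit y≡15x+8 (mod 26); the inverse of 15 mod 26 is 7. Each letter's alphabet position (a=0..z=25) is mapped through 15·x+8 mod 26 — an affine cipher.
Decoding skwvb: s(18)→7·(18−8)≡18=s; k(10)→7·(10−8)≡14=o; w(22)→7·(22−8)≡20=u; v(21)→7·(21−8)≡13=n; b(1)→7·(1−8)≡3=d (all mod 26).

sound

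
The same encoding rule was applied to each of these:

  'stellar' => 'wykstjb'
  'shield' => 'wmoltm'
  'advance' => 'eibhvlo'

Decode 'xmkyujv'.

In stellar: s→w is +4, t→y is +5, e→k is +6, l→s is +7 — the shift increases by 1 each position. Letter i (0-indexed) is shifted by i+4, so successive shifts are 4, 5, 6, ….
Decoding xmkyujv: x−4=t, m−5=h, k−6=e, y−7=r, u−8=m, j−9=a, v−10=l.

thermal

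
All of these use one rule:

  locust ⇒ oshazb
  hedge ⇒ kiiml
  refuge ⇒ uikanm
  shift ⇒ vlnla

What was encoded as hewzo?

In locust: l→o is +3, o→s is +4, c→h is +5, u→a is +6 — the shift increases by 1 each position. Letter i (0-indexed) is shifted by i+3, so successive shifts are 3, 4, 5, ….
Undoing it on hewzo: h−3=e, e−4=a, w−5=r, z−6=t, o−7=h.

earth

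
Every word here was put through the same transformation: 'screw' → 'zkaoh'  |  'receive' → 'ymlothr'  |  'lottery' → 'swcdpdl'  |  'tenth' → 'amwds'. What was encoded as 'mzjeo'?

fraud

The shift increases by 1 at each position, starting from +7: 7, 8, 9, ….
Decoding mzjeo: m−7=f, z−8=r, j−9=a, e−10=u, o−11=d.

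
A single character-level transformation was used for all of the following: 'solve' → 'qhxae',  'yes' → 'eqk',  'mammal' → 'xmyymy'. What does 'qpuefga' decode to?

outside

The output letters match the input read backwards, each shifted +12: solve reversed is evlos. Two steps: reverse the string, then apply a Caesar shift of +12.
Undoing it on qpuefga: shift back: q−12=e, p−12=d, u−12=i, e−12=s, f−12=t, g−12=u, a−12=o → edistuo; then reverse → outside.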